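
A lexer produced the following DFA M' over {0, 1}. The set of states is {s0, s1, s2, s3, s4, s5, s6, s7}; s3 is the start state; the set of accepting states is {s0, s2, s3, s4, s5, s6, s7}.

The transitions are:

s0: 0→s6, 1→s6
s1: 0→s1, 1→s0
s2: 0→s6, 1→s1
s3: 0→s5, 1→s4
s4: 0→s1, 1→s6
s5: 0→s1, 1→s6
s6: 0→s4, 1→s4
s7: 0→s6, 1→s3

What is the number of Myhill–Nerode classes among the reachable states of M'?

First remove the unreachable states {s2,s7}; 6 states remain.
Start with accepting vs non-accepting: {s0,s3,s4,s5,s6} | {s1}.
Split {s0,s3,s4,s5,s6} by δ(·,0) → {s0,s3,s6} and {s4,s5}.
On input 0, block {s0,s3,s6} splits into {s3,s6} and {s0}.
No further refinement is possible. Final partition (4 blocks): {s3,s6} | {s1} | {s4,s5} | {s0}.

4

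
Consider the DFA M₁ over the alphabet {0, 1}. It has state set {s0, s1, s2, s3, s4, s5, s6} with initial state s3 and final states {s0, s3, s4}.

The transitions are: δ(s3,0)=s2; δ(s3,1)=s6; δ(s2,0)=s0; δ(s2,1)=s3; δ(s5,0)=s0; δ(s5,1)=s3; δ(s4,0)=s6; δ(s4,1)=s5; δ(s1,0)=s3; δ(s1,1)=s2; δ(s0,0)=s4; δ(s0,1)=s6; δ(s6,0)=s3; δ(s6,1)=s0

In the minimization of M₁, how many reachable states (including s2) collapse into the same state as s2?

First remove the unreachable states {s1}; 6 states remain.
Start with accepting vs non-accepting: {s0,s3,s4} | {s2,s5,s6}.
Split {s0,s3,s4} by δ(·,0) → {s3,s4} and {s0}.
Split {s2,s5,s6} by δ(·,0) → {s2,s5} and {s6}.
Refine {s3,s4} on symbol 0: members go to different blocks, giving {s3} and {s4}.
The partition is now stable with 5 blocks: {s3} | {s2,s5} | {s0} | {s6} | {s4}.
State s2 belongs to the block {s2,s5}, which has 2 states.

2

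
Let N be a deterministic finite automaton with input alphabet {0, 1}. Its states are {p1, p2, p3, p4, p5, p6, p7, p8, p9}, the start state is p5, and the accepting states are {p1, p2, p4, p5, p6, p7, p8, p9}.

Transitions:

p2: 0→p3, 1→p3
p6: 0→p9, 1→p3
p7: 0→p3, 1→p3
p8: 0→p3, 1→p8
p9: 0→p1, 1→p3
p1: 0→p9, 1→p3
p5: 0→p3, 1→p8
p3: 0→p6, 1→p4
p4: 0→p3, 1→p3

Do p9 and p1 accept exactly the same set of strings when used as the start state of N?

Yes

Reachable states from the start: {p1,p3,p4,p5,p6,p8,p9}. Unreachable: {p2,p7} — drop them.
Start with accepting vs non-accepting: {p1,p4,p5,p6,p8,p9} | {p3}.
Split {p1,p4,p5,p6,p8,p9} by δ(·,0) → {p1,p6,p9} and {p4,p5,p8}.
Split {p4,p5,p8} by δ(·,1) → {p5,p8} and {p4}.
The partition is now stable with 4 blocks: {p1,p6,p9} | {p3} | {p5,p8} | {p4}.
p9 and p1 lie in the same block of the stable partition, so they are equivalent — no string distinguishes them.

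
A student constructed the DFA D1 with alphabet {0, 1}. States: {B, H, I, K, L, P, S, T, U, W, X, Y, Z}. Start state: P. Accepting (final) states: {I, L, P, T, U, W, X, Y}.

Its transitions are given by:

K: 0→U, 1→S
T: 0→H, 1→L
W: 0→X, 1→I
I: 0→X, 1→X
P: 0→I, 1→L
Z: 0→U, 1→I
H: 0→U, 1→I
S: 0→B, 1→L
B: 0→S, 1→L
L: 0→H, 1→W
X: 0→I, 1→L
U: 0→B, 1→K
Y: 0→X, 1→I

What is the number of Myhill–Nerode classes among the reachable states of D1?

8

States {T,Y,Z} cannot be reached from the start state, so discard them.
Initial partition by acceptance: {I,L,P,U,W,X} | {B,H,K,S}.
Refine {I,L,P,U,W,X} on symbol 0: members go to different blocks, giving {I,P,W,X} and {L,U}.
Split {I,P,W,X} by δ(·,1) → {I,W} and {P,X}.
Refine {I,W} on symbol 1: members go to different blocks, giving {I} and {W}.
On input 0, block {B,H,K,S} splits into {B,S} and {H,K}.
Refine {L,U} on symbol 0: members go to different blocks, giving {L} and {U}.
Split {H,K} by δ(·,1) → {K} and {H}.
No further refinement is possible. Final partition (8 blocks): {I} | {B,S} | {L} | {P,X} | {W} | {K} | {U} | {H}.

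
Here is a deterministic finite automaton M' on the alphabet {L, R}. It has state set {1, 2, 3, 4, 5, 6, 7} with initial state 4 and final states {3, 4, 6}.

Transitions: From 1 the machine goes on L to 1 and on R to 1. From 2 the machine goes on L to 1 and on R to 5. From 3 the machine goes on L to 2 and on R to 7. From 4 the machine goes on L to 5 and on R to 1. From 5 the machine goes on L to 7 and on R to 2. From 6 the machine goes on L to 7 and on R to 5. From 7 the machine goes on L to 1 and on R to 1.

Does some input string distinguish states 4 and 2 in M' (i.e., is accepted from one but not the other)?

Yes

States {3,6} cannot be reached from the start state, so discard them.
Start with accepting vs non-accepting: {4} | {1,2,5,7}.
No further refinement is possible. Final partition (2 blocks): {4} | {1,2,5,7}.
4 and 2 end up in different blocks, so they are distinguishable. For instance, the string 'ε' is accepted from only 4.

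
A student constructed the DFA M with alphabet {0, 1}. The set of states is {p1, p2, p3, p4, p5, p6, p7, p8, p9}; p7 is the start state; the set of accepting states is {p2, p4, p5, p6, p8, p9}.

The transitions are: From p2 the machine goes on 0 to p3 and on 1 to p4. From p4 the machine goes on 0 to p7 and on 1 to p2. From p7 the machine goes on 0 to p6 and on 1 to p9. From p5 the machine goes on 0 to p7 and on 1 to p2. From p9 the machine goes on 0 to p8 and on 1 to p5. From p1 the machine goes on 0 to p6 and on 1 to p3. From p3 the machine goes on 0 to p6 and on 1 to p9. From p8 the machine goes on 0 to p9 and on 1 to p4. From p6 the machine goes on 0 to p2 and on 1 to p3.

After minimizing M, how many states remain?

First remove the unreachable states {p1}; 8 states remain.
Initial partition by acceptance: {p2,p4,p5,p6,p8,p9} | {p3,p7}.
On input 0, block {p2,p4,p5,p6,p8,p9} splits into {p2,p4,p5} and {p6,p8,p9}.
On input 0, block {p6,p8,p9} splits into {p8,p9} and {p6}.
The partition is now stable with 4 blocks: {p2,p4,p5} | {p3,p7} | {p8,p9} | {p6}.

4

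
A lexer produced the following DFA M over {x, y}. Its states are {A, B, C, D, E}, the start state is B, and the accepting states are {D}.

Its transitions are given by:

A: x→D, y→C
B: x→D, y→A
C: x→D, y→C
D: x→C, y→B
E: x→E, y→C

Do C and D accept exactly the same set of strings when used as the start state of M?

No

Reachable states from the start: {A,B,C,D}. Unreachable: {E} — drop them.
Start with accepting vs non-accepting: {D} | {A,B,C}.
No further refinement is possible. Final partition (2 blocks): {D} | {A,B,C}.
C and D end up in different blocks, so they are distinguishable. For instance, the string 'ε' is accepted from only D.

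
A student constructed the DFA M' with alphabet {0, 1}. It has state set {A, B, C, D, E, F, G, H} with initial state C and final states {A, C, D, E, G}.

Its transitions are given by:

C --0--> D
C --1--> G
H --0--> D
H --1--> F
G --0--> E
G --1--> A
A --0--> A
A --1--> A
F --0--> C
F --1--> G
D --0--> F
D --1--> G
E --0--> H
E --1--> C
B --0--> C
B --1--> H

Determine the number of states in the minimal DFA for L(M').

Reachable states from the start: {A,C,D,E,F,G,H}. Unreachable: {B} — drop them.
Initial partition by acceptance: {A,C,D,E,G} | {F,H}.
Refine {A,C,D,E,G} on symbol 0: members go to different blocks, giving {A,C,G} and {D,E}.
Refine {A,C,G} on symbol 0: members go to different blocks, giving {C,G} and {A}.
Refine {C,G} on symbol 1: members go to different blocks, giving {C} and {G}.
Refine {F,H} on symbol 0: members go to different blocks, giving {F} and {H}.
Split {D,E} by δ(·,0) → {D} and {E}.
Stable partition: {C} | {F} | {D} | {A} | {G} | {H} | {E} — 7 equivalence classes.

7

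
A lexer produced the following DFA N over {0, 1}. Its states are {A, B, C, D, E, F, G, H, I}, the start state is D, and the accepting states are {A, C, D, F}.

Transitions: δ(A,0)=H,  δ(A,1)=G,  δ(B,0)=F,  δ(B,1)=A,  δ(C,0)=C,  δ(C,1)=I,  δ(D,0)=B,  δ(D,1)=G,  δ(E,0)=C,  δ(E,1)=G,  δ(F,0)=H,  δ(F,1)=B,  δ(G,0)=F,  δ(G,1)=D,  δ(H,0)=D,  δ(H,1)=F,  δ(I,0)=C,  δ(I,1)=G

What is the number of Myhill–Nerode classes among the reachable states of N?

2

First remove the unreachable states {C,E,I}; 6 states remain.
Initial partition by acceptance: {A,D,F} | {B,G,H}.
The partition is now stable with 2 blocks: {A,D,F} | {B,G,H}.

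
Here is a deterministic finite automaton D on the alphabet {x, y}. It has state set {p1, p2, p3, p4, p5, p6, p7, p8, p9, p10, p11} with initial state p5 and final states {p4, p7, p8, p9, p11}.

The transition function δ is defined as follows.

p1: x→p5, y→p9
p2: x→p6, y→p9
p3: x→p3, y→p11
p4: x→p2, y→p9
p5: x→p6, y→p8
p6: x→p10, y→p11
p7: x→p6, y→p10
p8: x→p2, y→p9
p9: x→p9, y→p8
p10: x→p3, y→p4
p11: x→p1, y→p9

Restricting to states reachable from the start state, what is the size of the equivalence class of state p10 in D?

4

States {p7} cannot be reached from the start state, so discard them.
Start with accepting vs non-accepting: {p4,p8,p9,p11} | {p1,p2,p3,p5,p6,p10}.
On input x, block {p4,p8,p9,p11} splits into {p4,p8,p11} and {p9}.
On input y, block {p1,p2,p3,p5,p6,p10} splits into {p3,p5,p6,p10} and {p1,p2}.
The partition is now stable with 4 blocks: {p4,p8,p11} | {p3,p5,p6,p10} | {p9} | {p1,p2}.
State p10 belongs to the block {p3,p5,p6,p10}, which has 4 states.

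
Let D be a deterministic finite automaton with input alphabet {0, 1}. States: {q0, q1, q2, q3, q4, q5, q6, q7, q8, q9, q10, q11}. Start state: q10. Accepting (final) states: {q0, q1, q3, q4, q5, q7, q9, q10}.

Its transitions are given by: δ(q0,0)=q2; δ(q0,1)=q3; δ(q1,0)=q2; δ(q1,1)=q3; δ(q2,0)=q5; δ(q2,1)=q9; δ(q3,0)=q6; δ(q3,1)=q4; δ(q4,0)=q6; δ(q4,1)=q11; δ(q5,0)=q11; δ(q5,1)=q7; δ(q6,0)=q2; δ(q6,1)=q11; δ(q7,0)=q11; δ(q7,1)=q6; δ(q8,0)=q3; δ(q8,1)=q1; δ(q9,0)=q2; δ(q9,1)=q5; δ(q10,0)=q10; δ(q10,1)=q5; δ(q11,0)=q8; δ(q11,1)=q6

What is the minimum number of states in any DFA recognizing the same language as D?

6

States {q0} cannot be reached from the start state, so discard them.
Start with accepting vs non-accepting: {q1,q3,q4,q5,q7,q9,q10} | {q2,q6,q8,q11}.
Split {q1,q3,q4,q5,q7,q9,q10} by δ(·,0) → {q1,q3,q4,q5,q7,q9} and {q10}.
On input 1, block {q1,q3,q4,q5,q7,q9} splits into {q1,q3,q5,q9} and {q4,q7}.
Split {q1,q3,q5,q9} by δ(·,1) → {q1,q9} and {q3,q5}.
Split {q2,q6,q8,q11} by δ(·,0) → {q2,q8} and {q6,q11}.
No further refinement is possible. Final partition (6 blocks): {q1,q9} | {q2,q8} | {q10} | {q4,q7} | {q3,q5} | {q6,q11}.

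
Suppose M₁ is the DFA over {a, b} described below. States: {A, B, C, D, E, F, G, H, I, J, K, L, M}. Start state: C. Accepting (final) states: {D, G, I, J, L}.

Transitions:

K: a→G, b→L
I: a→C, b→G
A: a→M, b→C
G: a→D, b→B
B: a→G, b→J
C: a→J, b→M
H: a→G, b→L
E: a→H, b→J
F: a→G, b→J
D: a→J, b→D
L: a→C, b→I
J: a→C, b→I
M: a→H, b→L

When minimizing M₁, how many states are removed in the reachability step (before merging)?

No path from C leads to A, E, F, K; the other 9 states are all reachable.

4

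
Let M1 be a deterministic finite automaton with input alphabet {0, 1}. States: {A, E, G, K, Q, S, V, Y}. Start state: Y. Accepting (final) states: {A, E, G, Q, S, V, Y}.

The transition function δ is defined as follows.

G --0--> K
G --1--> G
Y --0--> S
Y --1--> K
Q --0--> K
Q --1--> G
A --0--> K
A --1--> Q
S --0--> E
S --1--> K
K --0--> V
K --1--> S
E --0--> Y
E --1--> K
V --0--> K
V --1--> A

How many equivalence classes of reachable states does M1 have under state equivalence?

Every state is reachable, so we keep all 8.
P0 = {A,E,G,Q,S,V,Y} | {K}.
Refine {A,E,G,Q,S,V,Y} on symbol 0: members go to different blocks, giving {A,G,Q,V} and {E,S,Y}.
Stable partition: {A,G,Q,V} | {K} | {E,S,Y} — 3 equivalence classes.

3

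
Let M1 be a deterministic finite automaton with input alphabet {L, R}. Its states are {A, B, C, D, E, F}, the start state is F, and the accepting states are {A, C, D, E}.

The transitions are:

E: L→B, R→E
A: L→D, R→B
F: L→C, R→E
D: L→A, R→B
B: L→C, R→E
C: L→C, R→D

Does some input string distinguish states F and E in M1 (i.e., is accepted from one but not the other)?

Every state is reachable, so we keep all 6.
Initial partition by acceptance: {A,C,D,E} | {B,F}.
Split {A,C,D,E} by δ(·,L) → {A,C,D} and {E}.
Refine {A,C,D} on symbol R: members go to different blocks, giving {A,D} and {C}.
Stable partition: {A,D} | {B,F} | {E} | {C} — 4 equivalence classes.
F and E end up in different blocks, so they are distinguishable. For instance, the string 'ε' is accepted from only E.

Yes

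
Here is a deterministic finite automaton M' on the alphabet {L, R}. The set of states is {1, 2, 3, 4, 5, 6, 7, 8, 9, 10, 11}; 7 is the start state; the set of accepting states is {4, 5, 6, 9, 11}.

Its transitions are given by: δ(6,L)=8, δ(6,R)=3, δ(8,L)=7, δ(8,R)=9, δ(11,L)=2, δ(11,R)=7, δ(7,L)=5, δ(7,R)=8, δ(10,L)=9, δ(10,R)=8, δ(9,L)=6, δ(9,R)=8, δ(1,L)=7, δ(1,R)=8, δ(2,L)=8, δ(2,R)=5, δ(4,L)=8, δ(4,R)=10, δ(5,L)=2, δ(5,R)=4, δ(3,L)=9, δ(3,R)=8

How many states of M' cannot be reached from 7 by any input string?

No path from 7 leads to 1, 11; the other 9 states are all reachable.

2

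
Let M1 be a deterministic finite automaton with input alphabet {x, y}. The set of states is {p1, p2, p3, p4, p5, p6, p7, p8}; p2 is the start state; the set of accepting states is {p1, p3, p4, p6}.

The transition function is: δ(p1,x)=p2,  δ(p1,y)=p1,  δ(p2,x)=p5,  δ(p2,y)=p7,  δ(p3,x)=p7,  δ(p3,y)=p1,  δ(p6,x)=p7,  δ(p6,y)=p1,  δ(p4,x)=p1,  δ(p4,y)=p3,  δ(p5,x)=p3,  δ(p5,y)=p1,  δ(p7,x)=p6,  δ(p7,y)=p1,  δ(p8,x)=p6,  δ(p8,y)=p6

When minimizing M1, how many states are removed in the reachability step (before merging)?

2

BFS from p2 reaches {p1, p2, p3, p5, p6, p7}; the 2 state(s) p4, p8 are never visited.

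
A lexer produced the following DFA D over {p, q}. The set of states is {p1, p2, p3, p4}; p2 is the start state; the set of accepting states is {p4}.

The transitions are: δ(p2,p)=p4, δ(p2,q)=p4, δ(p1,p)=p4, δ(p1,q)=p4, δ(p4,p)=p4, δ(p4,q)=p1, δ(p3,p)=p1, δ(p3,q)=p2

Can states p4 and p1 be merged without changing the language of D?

No

States {p3} cannot be reached from the start state, so discard them.
P0 = {p4} | {p1,p2}.
No further refinement is possible. Final partition (2 blocks): {p4} | {p1,p2}.
p4 and p1 end up in different blocks, so they are distinguishable. For instance, the string 'ε' is accepted from only p4.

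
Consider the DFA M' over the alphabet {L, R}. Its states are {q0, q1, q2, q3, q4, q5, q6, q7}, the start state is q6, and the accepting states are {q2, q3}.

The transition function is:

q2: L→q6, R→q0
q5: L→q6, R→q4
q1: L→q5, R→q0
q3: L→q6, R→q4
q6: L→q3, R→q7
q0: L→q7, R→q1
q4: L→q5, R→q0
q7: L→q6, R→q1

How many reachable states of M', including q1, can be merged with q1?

First remove the unreachable states {q2}; 7 states remain.
Start with accepting vs non-accepting: {q3} | {q0,q1,q4,q5,q6,q7}.
Split {q0,q1,q4,q5,q6,q7} by δ(·,L) → {q0,q1,q4,q5,q7} and {q6}.
On input L, block {q0,q1,q4,q5,q7} splits into {q0,q1,q4} and {q5,q7}.
The partition is now stable with 4 blocks: {q3} | {q0,q1,q4} | {q6} | {q5,q7}.
The equivalence class containing q1 is {q0,q1,q4}, of size 3.

3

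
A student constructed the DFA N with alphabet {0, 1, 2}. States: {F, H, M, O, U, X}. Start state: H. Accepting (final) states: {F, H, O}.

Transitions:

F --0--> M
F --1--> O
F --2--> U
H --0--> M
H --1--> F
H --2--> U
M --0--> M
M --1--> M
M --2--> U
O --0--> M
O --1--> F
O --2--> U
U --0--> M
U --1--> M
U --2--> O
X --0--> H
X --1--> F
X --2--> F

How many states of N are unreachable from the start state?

1

Starting at H and following transitions, the reachable set is {F, H, M, O, U}. That leaves X unreachable — 1 in total.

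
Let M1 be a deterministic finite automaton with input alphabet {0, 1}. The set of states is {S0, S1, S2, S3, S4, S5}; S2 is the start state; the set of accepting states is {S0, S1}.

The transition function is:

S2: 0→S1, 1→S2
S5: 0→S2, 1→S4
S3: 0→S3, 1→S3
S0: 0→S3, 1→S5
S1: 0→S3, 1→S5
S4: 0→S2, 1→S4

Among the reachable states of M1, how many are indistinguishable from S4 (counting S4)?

First remove the unreachable states {S0}; 5 states remain.
P0 = {S1} | {S2,S3,S4,S5}.
Refine {S2,S3,S4,S5} on symbol 0: members go to different blocks, giving {S3,S4,S5} and {S2}.
Refine {S3,S4,S5} on symbol 0: members go to different blocks, giving {S4,S5} and {S3}.
The partition is now stable with 4 blocks: {S1} | {S4,S5} | {S2} | {S3}.
The equivalence class containing S4 is {S4,S5}, of size 2.

2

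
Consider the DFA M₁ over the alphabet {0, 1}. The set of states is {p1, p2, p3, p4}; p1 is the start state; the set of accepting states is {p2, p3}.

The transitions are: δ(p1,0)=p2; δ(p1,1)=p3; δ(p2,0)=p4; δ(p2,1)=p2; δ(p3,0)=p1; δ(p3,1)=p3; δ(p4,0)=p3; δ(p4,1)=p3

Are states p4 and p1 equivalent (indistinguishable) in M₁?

Yes

Initial partition by acceptance: {p2,p3} | {p1,p4}.
The partition is now stable with 2 blocks: {p2,p3} | {p1,p4}.
p4 and p1 lie in the same block of the stable partition, so they are equivalent — no string distinguishes them.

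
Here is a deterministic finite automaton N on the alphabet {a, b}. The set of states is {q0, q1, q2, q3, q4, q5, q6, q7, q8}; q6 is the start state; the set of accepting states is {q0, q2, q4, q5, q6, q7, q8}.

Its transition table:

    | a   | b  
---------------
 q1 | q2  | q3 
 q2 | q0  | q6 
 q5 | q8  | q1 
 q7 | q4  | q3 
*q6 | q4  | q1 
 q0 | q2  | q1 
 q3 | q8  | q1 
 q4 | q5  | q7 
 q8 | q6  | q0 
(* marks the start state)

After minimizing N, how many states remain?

Every state is reachable, so we keep all 9.
P0 = {q0,q2,q4,q5,q6,q7,q8} | {q1,q3}.
Refine {q0,q2,q4,q5,q6,q7,q8} on symbol b: members go to different blocks, giving {q0,q5,q6,q7} and {q2,q4,q8}.
The partition is now stable with 3 blocks: {q0,q5,q6,q7} | {q1,q3} | {q2,q4,q8}.

3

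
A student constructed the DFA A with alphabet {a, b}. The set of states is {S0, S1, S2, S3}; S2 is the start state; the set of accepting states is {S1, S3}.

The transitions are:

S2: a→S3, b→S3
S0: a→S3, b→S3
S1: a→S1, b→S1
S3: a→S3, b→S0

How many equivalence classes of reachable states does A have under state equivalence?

2

Reachable states from the start: {S0,S2,S3}. Unreachable: {S1} — drop them.
P0 = {S3} | {S0,S2}.
The partition is now stable with 2 blocks: {S3} | {S0,S2}.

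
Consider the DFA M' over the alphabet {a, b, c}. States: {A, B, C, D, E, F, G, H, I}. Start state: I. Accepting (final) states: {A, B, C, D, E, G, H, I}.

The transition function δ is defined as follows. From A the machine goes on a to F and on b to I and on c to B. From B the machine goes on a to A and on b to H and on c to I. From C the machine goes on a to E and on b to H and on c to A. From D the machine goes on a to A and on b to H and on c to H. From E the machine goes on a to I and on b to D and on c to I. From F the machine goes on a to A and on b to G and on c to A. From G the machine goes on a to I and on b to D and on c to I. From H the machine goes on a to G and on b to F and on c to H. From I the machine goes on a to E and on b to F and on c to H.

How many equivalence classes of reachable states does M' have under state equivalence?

States {C} cannot be reached from the start state, so discard them.
P0 = {A,B,D,E,G,H,I} | {F}.
On input a, block {A,B,D,E,G,H,I} splits into {B,D,E,G,H,I} and {A}.
Refine {B,D,E,G,H,I} on symbol a: members go to different blocks, giving {E,G,H,I} and {B,D}.
Refine {E,G,H,I} on symbol b: members go to different blocks, giving {E,G} and {H,I}.
Stable partition: {E,G} | {F} | {A} | {B,D} | {H,I} — 5 equivalence classes.

5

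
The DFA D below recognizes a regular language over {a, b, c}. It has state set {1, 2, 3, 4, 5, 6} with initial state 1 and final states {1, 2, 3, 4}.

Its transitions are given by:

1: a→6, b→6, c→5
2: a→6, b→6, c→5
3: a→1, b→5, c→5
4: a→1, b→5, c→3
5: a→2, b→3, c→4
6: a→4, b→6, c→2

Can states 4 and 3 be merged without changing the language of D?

No

P0 = {1,2,3,4} | {5,6}.
Refine {1,2,3,4} on symbol a: members go to different blocks, giving {1,2} and {3,4}.
Refine {5,6} on symbol a: members go to different blocks, giving {5} and {6}.
On input c, block {3,4} splits into {3} and {4}.
No further refinement is possible. Final partition (5 blocks): {1,2} | {5} | {3} | {6} | {4}.
4 and 3 end up in different blocks, so they are distinguishable. For instance, the string 'c' is accepted from only 4.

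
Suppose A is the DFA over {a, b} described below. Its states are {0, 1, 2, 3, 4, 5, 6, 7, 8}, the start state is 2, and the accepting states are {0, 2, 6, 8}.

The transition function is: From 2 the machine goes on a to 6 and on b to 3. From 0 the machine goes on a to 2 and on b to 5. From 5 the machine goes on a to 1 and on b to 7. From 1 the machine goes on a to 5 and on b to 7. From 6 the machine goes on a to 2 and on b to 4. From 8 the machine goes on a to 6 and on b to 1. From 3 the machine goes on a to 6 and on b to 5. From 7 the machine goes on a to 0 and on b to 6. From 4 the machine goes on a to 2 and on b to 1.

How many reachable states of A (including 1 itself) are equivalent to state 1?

States {8} cannot be reached from the start state, so discard them.
Initial partition by acceptance: {0,2,6} | {1,3,4,5,7}.
On input a, block {1,3,4,5,7} splits into {3,4,7} and {1,5}.
Split {0,2,6} by δ(·,b) → {2,6} and {0}.
Refine {3,4,7} on symbol a: members go to different blocks, giving {3,4} and {7}.
The partition is now stable with 5 blocks: {2,6} | {3,4} | {1,5} | {0} | {7}.
The equivalence class containing 1 is {1,5}, of size 2.

2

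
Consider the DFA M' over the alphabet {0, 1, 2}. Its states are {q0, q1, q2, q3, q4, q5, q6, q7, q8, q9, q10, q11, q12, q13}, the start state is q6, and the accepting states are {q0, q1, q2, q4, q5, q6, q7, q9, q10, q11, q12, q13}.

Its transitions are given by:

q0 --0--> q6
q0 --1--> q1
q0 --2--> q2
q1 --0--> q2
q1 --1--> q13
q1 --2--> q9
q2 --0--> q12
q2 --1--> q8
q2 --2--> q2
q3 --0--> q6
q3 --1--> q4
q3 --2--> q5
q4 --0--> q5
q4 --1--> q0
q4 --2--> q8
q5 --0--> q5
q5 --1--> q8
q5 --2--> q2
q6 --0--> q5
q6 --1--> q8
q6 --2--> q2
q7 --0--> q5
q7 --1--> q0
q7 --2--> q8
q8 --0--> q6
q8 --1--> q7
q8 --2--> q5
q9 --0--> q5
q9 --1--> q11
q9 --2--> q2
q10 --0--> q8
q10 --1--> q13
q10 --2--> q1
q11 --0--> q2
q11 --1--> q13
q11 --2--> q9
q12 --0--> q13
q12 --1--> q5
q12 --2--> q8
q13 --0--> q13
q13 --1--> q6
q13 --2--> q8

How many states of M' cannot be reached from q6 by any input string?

BFS from q6 reaches {q0, q1, q2, q5, q6, q7, q8, q9, q11, q12, q13}; the 3 state(s) q3, q4, q10 are never visited.

3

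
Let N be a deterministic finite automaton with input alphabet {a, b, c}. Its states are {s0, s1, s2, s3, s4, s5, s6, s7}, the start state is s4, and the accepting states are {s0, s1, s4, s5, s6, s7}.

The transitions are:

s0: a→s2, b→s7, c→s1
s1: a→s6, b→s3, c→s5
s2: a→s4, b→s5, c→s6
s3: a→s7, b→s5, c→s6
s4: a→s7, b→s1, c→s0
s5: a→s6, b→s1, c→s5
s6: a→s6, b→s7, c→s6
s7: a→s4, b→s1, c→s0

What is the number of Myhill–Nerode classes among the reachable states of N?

6

P0 = {s0,s1,s4,s5,s6,s7} | {s2,s3}.
Split {s0,s1,s4,s5,s6,s7} by δ(·,a) → {s1,s4,s5,s6,s7} and {s0}.
On input b, block {s1,s4,s5,s6,s7} splits into {s4,s5,s6,s7} and {s1}.
Refine {s4,s5,s6,s7} on symbol b: members go to different blocks, giving {s4,s5,s7} and {s6}.
Refine {s4,s5,s7} on symbol a: members go to different blocks, giving {s4,s7} and {s5}.
No further refinement is possible. Final partition (6 blocks): {s4,s7} | {s2,s3} | {s0} | {s1} | {s6} | {s5}.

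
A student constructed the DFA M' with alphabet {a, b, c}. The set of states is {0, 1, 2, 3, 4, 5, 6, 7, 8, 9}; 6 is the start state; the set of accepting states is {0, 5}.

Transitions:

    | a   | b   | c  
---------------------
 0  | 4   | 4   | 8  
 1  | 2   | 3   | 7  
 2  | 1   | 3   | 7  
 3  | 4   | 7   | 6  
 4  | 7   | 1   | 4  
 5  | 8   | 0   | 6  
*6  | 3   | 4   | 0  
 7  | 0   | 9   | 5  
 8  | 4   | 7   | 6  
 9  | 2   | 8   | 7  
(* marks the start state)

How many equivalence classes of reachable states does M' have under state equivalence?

7

Start with accepting vs non-accepting: {0,5} | {1,2,3,4,6,7,8,9}.
On input b, block {0,5} splits into {0} and {5}.
On input a, block {1,2,3,4,6,7,8,9} splits into {1,2,3,4,6,8,9} and {7}.
On input a, block {1,2,3,4,6,8,9} splits into {1,2,3,6,8,9} and {4}.
Split {1,2,3,6,8,9} by δ(·,a) → {1,2,6,9} and {3,8}.
Refine {1,2,6,9} on symbol a: members go to different blocks, giving {1,2,9} and {6}.
The partition is now stable with 7 blocks: {0} | {1,2,9} | {5} | {7} | {4} | {3,8} | {6}.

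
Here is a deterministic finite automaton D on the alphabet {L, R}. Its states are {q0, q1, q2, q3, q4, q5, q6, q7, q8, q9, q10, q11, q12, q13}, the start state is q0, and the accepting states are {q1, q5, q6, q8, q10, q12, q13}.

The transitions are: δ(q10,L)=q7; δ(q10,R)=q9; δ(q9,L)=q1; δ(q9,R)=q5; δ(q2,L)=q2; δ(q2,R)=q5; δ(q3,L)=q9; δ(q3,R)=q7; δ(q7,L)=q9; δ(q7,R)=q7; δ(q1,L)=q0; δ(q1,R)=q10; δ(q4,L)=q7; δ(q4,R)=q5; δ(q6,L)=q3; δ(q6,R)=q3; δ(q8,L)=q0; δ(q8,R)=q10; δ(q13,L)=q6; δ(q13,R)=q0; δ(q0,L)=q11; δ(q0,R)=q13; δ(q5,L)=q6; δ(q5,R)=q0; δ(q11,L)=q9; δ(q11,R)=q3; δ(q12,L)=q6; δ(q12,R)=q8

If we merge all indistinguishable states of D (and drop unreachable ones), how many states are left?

First remove the unreachable states {q2,q4,q8,q12}; 10 states remain.
Start with accepting vs non-accepting: {q1,q5,q6,q10,q13} | {q0,q3,q7,q9,q11}.
Refine {q1,q5,q6,q10,q13} on symbol L: members go to different blocks, giving {q1,q6,q10} and {q5,q13}.
On input R, block {q1,q6,q10} splits into {q6,q10} and {q1}.
Refine {q0,q3,q7,q9,q11} on symbol L: members go to different blocks, giving {q0,q3,q7,q11} and {q9}.
Refine {q6,q10} on symbol R: members go to different blocks, giving {q6} and {q10}.
Refine {q0,q3,q7,q11} on symbol L: members go to different blocks, giving {q3,q7,q11} and {q0}.
Stable partition: {q6} | {q3,q7,q11} | {q5,q13} | {q1} | {q9} | {q10} | {q0} — 7 equivalence classes.

7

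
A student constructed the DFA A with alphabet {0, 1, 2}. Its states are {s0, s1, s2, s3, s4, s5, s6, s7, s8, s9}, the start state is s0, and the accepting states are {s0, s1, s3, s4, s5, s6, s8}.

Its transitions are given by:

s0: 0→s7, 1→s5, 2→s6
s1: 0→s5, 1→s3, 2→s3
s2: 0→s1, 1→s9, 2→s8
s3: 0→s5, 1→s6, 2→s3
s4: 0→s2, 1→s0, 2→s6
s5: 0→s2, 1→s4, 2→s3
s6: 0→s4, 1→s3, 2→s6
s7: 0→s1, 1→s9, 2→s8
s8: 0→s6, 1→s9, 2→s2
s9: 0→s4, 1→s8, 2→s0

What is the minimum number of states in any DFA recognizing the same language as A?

5

P0 = {s0,s1,s3,s4,s5,s6,s8} | {s2,s7,s9}.
Split {s0,s1,s3,s4,s5,s6,s8} by δ(·,0) → {s1,s3,s6,s8} and {s0,s4,s5}.
Refine {s1,s3,s6,s8} on symbol 0: members go to different blocks, giving {s1,s3,s6} and {s8}.
Refine {s2,s7,s9} on symbol 0: members go to different blocks, giving {s2,s7} and {s9}.
The partition is now stable with 5 blocks: {s1,s3,s6} | {s2,s7} | {s0,s4,s5} | {s8} | {s9}.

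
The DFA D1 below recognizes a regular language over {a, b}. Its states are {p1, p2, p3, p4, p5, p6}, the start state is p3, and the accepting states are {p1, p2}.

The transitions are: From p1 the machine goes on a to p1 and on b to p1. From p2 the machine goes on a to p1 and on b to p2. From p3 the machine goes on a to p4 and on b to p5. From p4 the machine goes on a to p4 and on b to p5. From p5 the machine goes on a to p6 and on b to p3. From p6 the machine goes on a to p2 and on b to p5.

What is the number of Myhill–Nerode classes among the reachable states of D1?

Initial partition by acceptance: {p1,p2} | {p3,p4,p5,p6}.
Split {p3,p4,p5,p6} by δ(·,a) → {p3,p4,p5} and {p6}.
On input a, block {p3,p4,p5} splits into {p3,p4} and {p5}.
No further refinement is possible. Final partition (4 blocks): {p1,p2} | {p3,p4} | {p6} | {p5}.

4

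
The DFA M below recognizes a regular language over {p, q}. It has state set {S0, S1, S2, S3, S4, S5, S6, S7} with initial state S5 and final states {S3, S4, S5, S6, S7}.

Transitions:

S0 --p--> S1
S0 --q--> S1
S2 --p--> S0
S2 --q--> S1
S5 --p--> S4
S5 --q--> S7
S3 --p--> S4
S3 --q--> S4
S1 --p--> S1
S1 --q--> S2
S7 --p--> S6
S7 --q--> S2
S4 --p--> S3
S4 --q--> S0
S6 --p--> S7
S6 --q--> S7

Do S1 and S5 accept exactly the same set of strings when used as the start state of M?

No

Every state is reachable, so we keep all 8.
Initial partition by acceptance: {S3,S4,S5,S6,S7} | {S0,S1,S2}.
Refine {S3,S4,S5,S6,S7} on symbol q: members go to different blocks, giving {S3,S5,S6} and {S4,S7}.
No further refinement is possible. Final partition (3 blocks): {S3,S5,S6} | {S0,S1,S2} | {S4,S7}.
S1 and S5 end up in different blocks, so they are distinguishable. For instance, the string 'ε' is accepted from only S5.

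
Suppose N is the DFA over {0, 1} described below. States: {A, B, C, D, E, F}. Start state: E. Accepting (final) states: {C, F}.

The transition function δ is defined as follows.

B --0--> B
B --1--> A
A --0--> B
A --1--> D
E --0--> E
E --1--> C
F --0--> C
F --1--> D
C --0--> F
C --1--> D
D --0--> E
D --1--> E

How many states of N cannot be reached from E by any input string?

Starting at E and following transitions, the reachable set is {C, D, E, F}. That leaves A, B unreachable — 2 in total.

2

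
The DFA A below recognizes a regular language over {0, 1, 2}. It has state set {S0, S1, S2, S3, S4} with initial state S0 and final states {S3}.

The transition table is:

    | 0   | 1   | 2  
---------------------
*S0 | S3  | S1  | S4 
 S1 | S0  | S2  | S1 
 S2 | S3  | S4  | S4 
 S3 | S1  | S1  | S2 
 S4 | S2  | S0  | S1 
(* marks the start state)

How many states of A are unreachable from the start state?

0

Every one of the 5 states is reachable from S0.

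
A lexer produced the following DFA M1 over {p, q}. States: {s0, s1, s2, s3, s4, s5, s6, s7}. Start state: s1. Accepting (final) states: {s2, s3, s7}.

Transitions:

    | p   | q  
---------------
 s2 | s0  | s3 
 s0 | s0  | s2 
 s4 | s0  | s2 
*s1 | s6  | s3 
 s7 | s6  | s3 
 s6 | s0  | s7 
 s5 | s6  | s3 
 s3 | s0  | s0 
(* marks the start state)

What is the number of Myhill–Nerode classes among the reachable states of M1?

Reachable states from the start: {s0,s1,s2,s3,s6,s7}. Unreachable: {s4,s5} — drop them.
Initial partition by acceptance: {s2,s3,s7} | {s0,s1,s6}.
Refine {s2,s3,s7} on symbol q: members go to different blocks, giving {s2,s7} and {s3}.
Refine {s0,s1,s6} on symbol q: members go to different blocks, giving {s0,s6} and {s1}.
Stable partition: {s2,s7} | {s0,s6} | {s3} | {s1} — 4 equivalence classes.

4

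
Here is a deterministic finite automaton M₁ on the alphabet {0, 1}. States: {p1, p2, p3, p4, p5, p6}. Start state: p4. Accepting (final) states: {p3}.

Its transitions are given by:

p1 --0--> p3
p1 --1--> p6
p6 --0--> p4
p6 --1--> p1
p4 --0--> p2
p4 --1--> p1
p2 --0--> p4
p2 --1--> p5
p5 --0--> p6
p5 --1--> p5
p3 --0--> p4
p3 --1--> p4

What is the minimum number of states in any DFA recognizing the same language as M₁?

All states are reachable from the start state.
P0 = {p3} | {p1,p2,p4,p5,p6}.
Refine {p1,p2,p4,p5,p6} on symbol 0: members go to different blocks, giving {p2,p4,p5,p6} and {p1}.
Split {p2,p4,p5,p6} by δ(·,1) → {p2,p5} and {p4,p6}.
Split {p4,p6} by δ(·,0) → {p4} and {p6}.
Split {p2,p5} by δ(·,0) → {p2} and {p5}.
The partition is now stable with 6 blocks: {p3} | {p2} | {p1} | {p4} | {p6} | {p5}.

6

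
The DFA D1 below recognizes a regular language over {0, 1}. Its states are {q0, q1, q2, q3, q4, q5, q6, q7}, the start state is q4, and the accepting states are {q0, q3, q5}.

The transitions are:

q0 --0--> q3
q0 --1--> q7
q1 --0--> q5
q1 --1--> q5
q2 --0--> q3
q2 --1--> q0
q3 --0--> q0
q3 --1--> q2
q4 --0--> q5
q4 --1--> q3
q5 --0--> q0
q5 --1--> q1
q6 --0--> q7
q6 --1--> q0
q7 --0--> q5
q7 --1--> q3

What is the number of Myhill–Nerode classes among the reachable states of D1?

2

First remove the unreachable states {q6}; 7 states remain.
Initial partition by acceptance: {q0,q3,q5} | {q1,q2,q4,q7}.
The partition is now stable with 2 blocks: {q0,q3,q5} | {q1,q2,q4,q7}.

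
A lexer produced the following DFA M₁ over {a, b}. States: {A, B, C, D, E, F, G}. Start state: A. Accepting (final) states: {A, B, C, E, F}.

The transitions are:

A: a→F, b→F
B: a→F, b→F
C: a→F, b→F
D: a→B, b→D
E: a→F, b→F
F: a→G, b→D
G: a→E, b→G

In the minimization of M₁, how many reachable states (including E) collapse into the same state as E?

Reachable states from the start: {A,B,D,E,F,G}. Unreachable: {C} — drop them.
P0 = {A,B,E,F} | {D,G}.
On input a, block {A,B,E,F} splits into {A,B,E} and {F}.
Stable partition: {A,B,E} | {D,G} | {F} — 3 equivalence classes.
State E belongs to the block {A,B,E}, which has 3 states.

3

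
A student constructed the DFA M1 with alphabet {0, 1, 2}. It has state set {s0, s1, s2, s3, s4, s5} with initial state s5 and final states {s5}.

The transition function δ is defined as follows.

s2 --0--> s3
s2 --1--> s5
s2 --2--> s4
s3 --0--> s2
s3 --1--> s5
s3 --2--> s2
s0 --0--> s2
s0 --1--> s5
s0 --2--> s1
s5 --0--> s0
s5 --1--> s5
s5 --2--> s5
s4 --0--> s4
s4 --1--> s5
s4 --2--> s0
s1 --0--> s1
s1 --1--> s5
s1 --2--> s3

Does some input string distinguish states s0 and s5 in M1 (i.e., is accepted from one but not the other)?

Every state is reachable, so we keep all 6.
Start with accepting vs non-accepting: {s5} | {s0,s1,s2,s3,s4}.
Stable partition: {s5} | {s0,s1,s2,s3,s4} — 2 equivalence classes.
s0 and s5 end up in different blocks, so they are distinguishable. For instance, the string 'ε' is accepted from only s5.

Yes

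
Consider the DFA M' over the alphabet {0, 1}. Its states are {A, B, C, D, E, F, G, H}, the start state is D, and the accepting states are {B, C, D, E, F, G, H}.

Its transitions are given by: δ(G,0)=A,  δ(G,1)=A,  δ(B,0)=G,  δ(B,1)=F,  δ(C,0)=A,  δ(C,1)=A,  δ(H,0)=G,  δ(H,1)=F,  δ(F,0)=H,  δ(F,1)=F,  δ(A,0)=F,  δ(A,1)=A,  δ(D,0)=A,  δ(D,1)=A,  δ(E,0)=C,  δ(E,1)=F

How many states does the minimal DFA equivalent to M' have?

4

States {B,C,E} cannot be reached from the start state, so discard them.
P0 = {D,F,G,H} | {A}.
Refine {D,F,G,H} on symbol 0: members go to different blocks, giving {D,G} and {F,H}.
Split {F,H} by δ(·,0) → {F} and {H}.
The partition is now stable with 4 blocks: {D,G} | {A} | {F} | {H}.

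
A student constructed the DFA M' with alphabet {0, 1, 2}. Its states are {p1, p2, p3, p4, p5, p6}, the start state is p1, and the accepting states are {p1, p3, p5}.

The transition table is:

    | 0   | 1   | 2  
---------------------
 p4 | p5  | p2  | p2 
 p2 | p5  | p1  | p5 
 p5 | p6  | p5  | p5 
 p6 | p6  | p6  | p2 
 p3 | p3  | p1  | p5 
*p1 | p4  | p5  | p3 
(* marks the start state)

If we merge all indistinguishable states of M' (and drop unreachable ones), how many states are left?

All states are reachable from the start state.
Start with accepting vs non-accepting: {p1,p3,p5} | {p2,p4,p6}.
Refine {p1,p3,p5} on symbol 0: members go to different blocks, giving {p1,p5} and {p3}.
Refine {p1,p5} on symbol 2: members go to different blocks, giving {p1} and {p5}.
Split {p2,p4,p6} by δ(·,0) → {p2,p4} and {p6}.
Refine {p2,p4} on symbol 1: members go to different blocks, giving {p2} and {p4}.
Stable partition: {p1} | {p2} | {p3} | {p5} | {p6} | {p4} — 6 equivalence classes.

6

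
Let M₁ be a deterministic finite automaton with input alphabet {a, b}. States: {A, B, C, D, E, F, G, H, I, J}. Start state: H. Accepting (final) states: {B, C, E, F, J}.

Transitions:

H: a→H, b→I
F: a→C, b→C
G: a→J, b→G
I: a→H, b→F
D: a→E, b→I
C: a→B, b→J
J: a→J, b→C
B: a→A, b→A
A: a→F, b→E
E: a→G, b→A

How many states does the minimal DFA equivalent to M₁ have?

9

Reachable states from the start: {A,B,C,E,F,G,H,I,J}. Unreachable: {D} — drop them.
Initial partition by acceptance: {B,C,E,F,J} | {A,G,H,I}.
Split {B,C,E,F,J} by δ(·,a) → {C,F,J} and {B,E}.
Refine {C,F,J} on symbol a: members go to different blocks, giving {F,J} and {C}.
On input a, block {F,J} splits into {F} and {J}.
On input a, block {A,G,H,I} splits into {H,I} and {A} and {G}.
Split {H,I} by δ(·,b) → {H} and {I}.
On input a, block {B,E} splits into {B} and {E}.
Stable partition: {F} | {H} | {B} | {C} | {J} | {A} | {G} | {I} | {E} — 9 equivalence classes.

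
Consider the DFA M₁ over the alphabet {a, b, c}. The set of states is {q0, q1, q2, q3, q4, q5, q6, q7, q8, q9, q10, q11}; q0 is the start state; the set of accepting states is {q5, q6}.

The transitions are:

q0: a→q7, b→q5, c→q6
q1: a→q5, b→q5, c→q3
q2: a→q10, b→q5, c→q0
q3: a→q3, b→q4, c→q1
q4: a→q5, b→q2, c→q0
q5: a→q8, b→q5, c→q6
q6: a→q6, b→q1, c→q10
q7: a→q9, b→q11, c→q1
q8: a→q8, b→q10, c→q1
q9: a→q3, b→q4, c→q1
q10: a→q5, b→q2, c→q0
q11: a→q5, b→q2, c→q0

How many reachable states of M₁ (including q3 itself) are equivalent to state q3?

4

Every state is reachable, so we keep all 12.
Start with accepting vs non-accepting: {q5,q6} | {q0,q1,q2,q3,q4,q7,q8,q9,q10,q11}.
On input a, block {q5,q6} splits into {q5} and {q6}.
Split {q0,q1,q2,q3,q4,q7,q8,q9,q10,q11} by δ(·,a) → {q0,q2,q3,q7,q8,q9} and {q1,q4,q10,q11}.
Refine {q0,q2,q3,q7,q8,q9} on symbol a: members go to different blocks, giving {q0,q3,q7,q8,q9} and {q2}.
On input b, block {q0,q3,q7,q8,q9} splits into {q3,q7,q8,q9} and {q0}.
Refine {q1,q4,q10,q11} on symbol b: members go to different blocks, giving {q4,q10,q11} and {q1}.
Stable partition: {q5} | {q3,q7,q8,q9} | {q6} | {q4,q10,q11} | {q2} | {q0} | {q1} — 7 equivalence classes.
State q3 belongs to the block {q3,q7,q8,q9}, which has 4 states.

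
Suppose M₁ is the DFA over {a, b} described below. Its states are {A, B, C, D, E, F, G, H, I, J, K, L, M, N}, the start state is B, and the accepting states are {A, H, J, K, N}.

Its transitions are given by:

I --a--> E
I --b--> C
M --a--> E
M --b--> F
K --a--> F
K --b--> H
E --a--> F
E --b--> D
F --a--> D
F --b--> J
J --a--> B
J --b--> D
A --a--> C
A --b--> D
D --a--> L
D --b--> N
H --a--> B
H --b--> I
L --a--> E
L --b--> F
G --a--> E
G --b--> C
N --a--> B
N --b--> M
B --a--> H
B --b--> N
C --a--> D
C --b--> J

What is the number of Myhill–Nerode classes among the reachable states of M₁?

7

Reachable states from the start: {B,C,D,E,F,H,I,J,L,M,N}. Unreachable: {A,G,K} — drop them.
Initial partition by acceptance: {H,J,N} | {B,C,D,E,F,I,L,M}.
Split {B,C,D,E,F,I,L,M} by δ(·,a) → {C,D,E,F,I,L,M} and {B}.
On input b, block {C,D,E,F,I,L,M} splits into {E,I,L,M} and {C,D,F}.
On input b, block {H,J,N} splits into {H,N} and {J}.
Refine {E,I,L,M} on symbol a: members go to different blocks, giving {I,L,M} and {E}.
On input a, block {C,D,F} splits into {C,F} and {D}.
Stable partition: {H,N} | {I,L,M} | {B} | {C,F} | {J} | {E} | {D} — 7 equivalence classes.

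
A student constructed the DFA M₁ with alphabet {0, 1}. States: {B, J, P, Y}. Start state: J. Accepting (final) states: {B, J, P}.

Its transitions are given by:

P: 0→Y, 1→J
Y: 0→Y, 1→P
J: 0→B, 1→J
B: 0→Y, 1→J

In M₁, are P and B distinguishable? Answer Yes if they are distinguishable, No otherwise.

No

All states are reachable from the start state.
P0 = {B,J,P} | {Y}.
Split {B,J,P} by δ(·,0) → {B,P} and {J}.
Stable partition: {B,P} | {Y} | {J} — 3 equivalence classes.
P and B lie in the same block of the stable partition, so they are equivalent — no string distinguishes them.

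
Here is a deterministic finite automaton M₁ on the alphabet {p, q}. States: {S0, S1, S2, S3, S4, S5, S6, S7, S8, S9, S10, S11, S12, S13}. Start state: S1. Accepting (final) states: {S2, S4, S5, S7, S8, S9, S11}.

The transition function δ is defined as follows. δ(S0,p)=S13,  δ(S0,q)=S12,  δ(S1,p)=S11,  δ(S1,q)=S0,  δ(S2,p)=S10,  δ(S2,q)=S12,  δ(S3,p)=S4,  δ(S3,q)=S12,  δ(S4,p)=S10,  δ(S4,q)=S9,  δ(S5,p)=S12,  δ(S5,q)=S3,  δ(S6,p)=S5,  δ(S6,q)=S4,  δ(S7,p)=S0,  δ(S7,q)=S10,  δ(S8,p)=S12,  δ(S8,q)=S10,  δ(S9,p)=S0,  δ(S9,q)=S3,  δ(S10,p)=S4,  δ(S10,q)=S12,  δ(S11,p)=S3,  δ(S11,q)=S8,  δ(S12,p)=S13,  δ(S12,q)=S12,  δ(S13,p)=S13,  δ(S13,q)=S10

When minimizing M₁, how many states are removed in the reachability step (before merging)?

4

Starting at S1 and following transitions, the reachable set is {S0, S1, S3, S4, S8, S9, S10, S11, S12, S13}. That leaves S2, S5, S6, S7 unreachable — 4 in total.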